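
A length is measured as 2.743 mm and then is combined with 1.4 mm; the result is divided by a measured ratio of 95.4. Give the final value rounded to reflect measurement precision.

2.743 mm + 1.4 mm = 4.143 mm; the sum is limited to 1 decimal place (2 s.f.).
Carrying full precision, 4.143 ÷ 95.4 = 0.043427672956… mm; 95.4 has 3 s.f., so the result keeps min(2, 3) = 2 s.f.
Rounded to 2 significant figures: 0.043 mm.

0.043 mm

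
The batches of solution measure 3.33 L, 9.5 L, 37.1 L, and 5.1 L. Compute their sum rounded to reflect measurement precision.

3.33 L + 9.5 L + 37.1 L + 5.1 L = 55.03 L.
Addition/subtraction keeps the fewest decimal places: 3.33 → 2 decimal places, 9.5 → 1 decimal place, 37.1 → 1 decimal place, 5.1 → 1 decimal place; limit is 1.
Rounded to 1 decimal place: 55.0 L.

55.0 L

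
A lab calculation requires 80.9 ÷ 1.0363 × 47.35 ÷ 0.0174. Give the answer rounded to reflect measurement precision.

2.12 × 10⁵

80.9 ÷ 1.0363 × 47.35 ÷ 0.0174 = 212438.760355…
Multiplication/division keeps the fewest significant figures: 80.9 → 3 s.f., 1.0363 → 5 s.f., 47.35 → 4 s.f., 0.0174 → 3 s.f.; limit is 3.
Rounded to 3 significant figures: 2.12 × 10⁵.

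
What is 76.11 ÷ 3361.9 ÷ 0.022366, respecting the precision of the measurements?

1.012

76.11 ÷ 3361.9 ÷ 0.022366 = 1.01220530752…
Multiplication/division keeps the fewest significant figures: 76.11 → 4 s.f., 3361.9 → 5 s.f., 0.022366 → 5 s.f.; limit is 4.
Rounded to 4 significant figures: 1.012.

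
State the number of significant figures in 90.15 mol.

4

90.15: zeros between nonzero digits are significant.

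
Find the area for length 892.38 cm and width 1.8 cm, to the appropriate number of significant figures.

1.6 × 10^3 cm²

area = 892.38 cm × 1.8 cm = 1606.284 cm².
892.38 has 5 significant figures; 1.8 has 2.
Division/multiplication keeps the fewest: 2 significant figures.
Rounded: 1.6 × 10^3 cm².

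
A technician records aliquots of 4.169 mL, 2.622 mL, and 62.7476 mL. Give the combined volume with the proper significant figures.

69.539 mL

4.169 mL + 2.622 mL + 62.7476 mL = 69.5386 mL.
Addition/subtraction keeps the fewest decimal places: 4.169 → 3 decimal places, 2.622 → 3 decimal places, 62.7476 → 4 decimal places; limit is 3.
Rounded to 3 decimal places: 69.539 mL.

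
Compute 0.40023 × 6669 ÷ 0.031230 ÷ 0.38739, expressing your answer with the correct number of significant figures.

2.206 × 10^5

0.40023 × 6669 ÷ 0.031230 ÷ 0.38739 = 220622.583724…
Multiplication/division keeps the fewest significant figures: 0.40023 → 5 s.f., 6669 → 4 s.f., 0.031230 → 5 s.f., 0.38739 → 5 s.f.; limit is 4.
Rounded to 4 significant figures: 2.206 × 10^5.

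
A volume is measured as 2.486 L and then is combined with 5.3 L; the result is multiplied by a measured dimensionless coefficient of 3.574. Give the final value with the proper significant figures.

2.486 L + 5.3 L = 7.786 L; the sum is limited to 1 decimal place (2 s.f.).
Carrying full precision, 7.786 × 3.574 = 27.827164 L; 3.574 has 4 s.f., so the result keeps min(2, 4) = 2 s.f.
Rounded to 2 significant figures: 28 L.

28 L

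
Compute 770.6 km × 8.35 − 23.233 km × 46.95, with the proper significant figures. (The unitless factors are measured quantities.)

770.6 × 8.35 = 6434.51 → 6.43 × 10³ km (3 s.f., last digit at the 10^1 place).
23.233 × 46.95 = 1090.78935 → 1091 km (4 s.f., last digit at the 10^0 place).
Difference: 5343.72065 km; keep the coarser place, 10^1.
Result: 5.34 × 10³ km.

5.34 × 10³ km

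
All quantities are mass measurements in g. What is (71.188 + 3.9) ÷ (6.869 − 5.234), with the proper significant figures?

45.9

71.188 + 3.9 = 75.088, limited to 1 d.p. → 3 s.f.; 6.869 − 5.234 = 1.635, limited to 3 d.p. → 4 s.f.
Carrying full precision, 75.088 ÷ 1.635 = 45.925382263…; keep min(3, 4) = 3 s.f.
Rounded to 3 significant figures: 45.9.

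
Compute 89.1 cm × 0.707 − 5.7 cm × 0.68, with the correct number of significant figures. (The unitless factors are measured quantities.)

59.1 cm

89.1 × 0.707 = 62.9937 → 63.0 cm (3 s.f., last digit at the 10^-1 place).
5.7 × 0.68 = 3.876 → 3.9 cm (2 s.f., last digit at the 10^-1 place).
Difference: 59.1177 cm; keep the coarser place, 10^-1.
Result: 59.1 cm.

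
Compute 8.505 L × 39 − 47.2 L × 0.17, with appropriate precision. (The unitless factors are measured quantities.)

3.2 × 10² L

8.505 × 39 = 331.695 → 3.3 × 10² L (2 s.f., last digit at the 10^1 place).
47.2 × 0.17 = 8.024 → 8.0 L (2 s.f., last digit at the 10^-1 place).
Difference: 323.671 L; keep the coarser place, 10^1.
Result: 3.2 × 10² L.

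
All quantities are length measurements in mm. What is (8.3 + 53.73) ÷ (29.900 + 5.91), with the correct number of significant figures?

1.73

8.3 + 53.73 = 62.03, limited to 1 d.p. → 3 s.f.; 29.900 + 5.91 = 35.810, limited to 2 d.p. → 4 s.f.
Carrying full precision, 62.03 ÷ 35.810 = 1.73219771014…; keep min(3, 4) = 3 s.f.
Rounded to 3 significant figures: 1.73.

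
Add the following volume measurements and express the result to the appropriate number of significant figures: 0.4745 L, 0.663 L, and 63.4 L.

64.5 L

0.4745 L + 0.663 L + 63.4 L = 64.5375 L.
Addition/subtraction keeps the fewest decimal places: 0.4745 → 4 decimal places, 0.663 → 3 decimal places, 63.4 → 1 decimal place; limit is 1.
Rounded to 1 decimal place: 64.5 L.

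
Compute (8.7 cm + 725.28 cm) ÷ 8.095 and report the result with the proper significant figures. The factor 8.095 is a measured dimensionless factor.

8.7 cm + 725.28 cm = 733.98 cm; the sum is limited to 1 decimal place (4 s.f.).
Carrying full precision, 733.98 ÷ 8.095 = 90.6707844348… cm; 8.095 has 4 s.f., so the result keeps min(4, 4) = 4 s.f.
Rounded to 4 significant figures: 90.67 cm.

90.67 cm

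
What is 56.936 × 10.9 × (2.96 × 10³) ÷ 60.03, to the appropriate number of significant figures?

56.936 × 10.9 × (2.96 × 10³) ÷ 60.03 = 30601.0845244…
Multiplication/division keeps the fewest significant figures: 56.936 → 5 s.f., 10.9 → 3 s.f., 2.96 × 10³ → 3 s.f., 60.03 → 4 s.f.; limit is 3.
Rounded to 3 significant figures: 3.06 × 10⁴.

3.06 × 10⁴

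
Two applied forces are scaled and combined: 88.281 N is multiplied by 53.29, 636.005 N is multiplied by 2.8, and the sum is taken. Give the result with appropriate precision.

6.5 × 10^3 N

88.281 × 53.29 = 4704.49449 → 4704 N (4 s.f., last digit at the 10^0 place).
636.005 × 2.8 = 1780.814 → 1.8 × 10^3 N (2 s.f., last digit at the 10^2 place).
Sum: 6485.30849 N; keep the coarser place, 10^2.
Result: 6.5 × 10^3 N.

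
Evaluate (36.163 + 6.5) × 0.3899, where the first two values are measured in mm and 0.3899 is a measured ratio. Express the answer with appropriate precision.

16.6 mm

36.163 mm + 6.5 mm = 42.663 mm; the sum is limited to 1 decimal place (3 s.f.).
Carrying full precision, 42.663 × 0.3899 = 16.6343037 mm; 0.3899 has 4 s.f., so the result keeps min(3, 4) = 3 s.f.
Rounded to 3 significant figures: 16.6 mm.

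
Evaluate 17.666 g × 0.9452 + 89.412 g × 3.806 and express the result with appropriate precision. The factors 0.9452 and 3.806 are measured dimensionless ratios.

17.666 × 0.9452 = 16.6979032 → 16.70 g (4 s.f., last digit at the 10^-2 place).
89.412 × 3.806 = 340.302072 → 340.3 g (4 s.f., last digit at the 10^-1 place).
Sum: 356.9999752 g; keep the coarser place, 10^-1.
Result: 3.570 × 10^2 g.

3.570 × 10^2 g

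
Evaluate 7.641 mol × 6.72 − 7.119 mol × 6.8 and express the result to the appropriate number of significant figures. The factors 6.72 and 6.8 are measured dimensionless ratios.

7.641 × 6.72 = 51.34752 → 51.3 mol (3 s.f., last digit at the 10^-1 place).
7.119 × 6.8 = 48.4092 → 48 mol (2 s.f., last digit at the 10^0 place).
Difference: 2.93832 mol; keep the coarser place, 10^0.
Result: 3 mol.

3 mol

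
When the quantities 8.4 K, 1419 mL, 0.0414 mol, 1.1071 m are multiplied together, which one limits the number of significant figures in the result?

8.4 K → 2 s.f.; 1419 mL → 4 s.f.; 0.0414 mol → 3 s.f.; 1.1071 m → 5 s.f.
The fewest is 2 significant figures, from 8.4 K.

8.4 K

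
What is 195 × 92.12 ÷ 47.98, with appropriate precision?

195 × 92.12 ÷ 47.98 = 374.393497291…
Multiplication/division keeps the fewest significant figures: 195 → 3 s.f., 92.12 → 4 s.f., 47.98 → 4 s.f.; limit is 3.
Rounded to 3 significant figures: 374.

374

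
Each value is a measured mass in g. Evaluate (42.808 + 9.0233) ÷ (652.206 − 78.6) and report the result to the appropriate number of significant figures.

0.09036

42.808 + 9.0233 = 51.8313, limited to 3 d.p. → 5 s.f.; 652.206 − 78.6 = 573.606, limited to 1 d.p. → 4 s.f.
Carrying full precision, 51.8313 ÷ 573.606 = 0.0903604564806…; keep min(5, 4) = 4 s.f.
Rounded to 4 significant figures: 0.09036.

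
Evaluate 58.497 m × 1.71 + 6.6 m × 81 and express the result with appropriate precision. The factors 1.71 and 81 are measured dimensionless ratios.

58.497 × 1.71 = 100.02987 → 100. m (3 s.f., last digit at the 10^0 place).
6.6 × 81 = 534.6 → 5.3 × 10^2 m (2 s.f., last digit at the 10^1 place).
Sum: 634.62987 m; keep the coarser place, 10^1.
Result: 6.3 × 10^2 m.

6.3 × 10^2 m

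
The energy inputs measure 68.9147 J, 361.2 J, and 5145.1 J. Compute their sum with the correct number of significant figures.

68.9147 J + 361.2 J + 5145.1 J = 5575.2147 J.
Addition/subtraction keeps the fewest decimal places: 68.9147 → 4 decimal places, 361.2 → 1 decimal place, 5145.1 → 1 decimal place; limit is 1.
Rounded to 1 decimal place: 5575.2 J.

5575.2 J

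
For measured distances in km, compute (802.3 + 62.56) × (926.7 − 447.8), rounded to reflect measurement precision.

4.142 × 10^5 km²

802.3 + 62.56 = 864.86, limited to 1 d.p. → 4 s.f.; 926.7 − 447.8 = 478.9, limited to 1 d.p. → 4 s.f.
Carrying full precision, 864.86 × 478.9 = 414181.454; keep min(4, 4) = 4 s.f.
Rounded to 4 significant figures: 4.142 × 10^5 km².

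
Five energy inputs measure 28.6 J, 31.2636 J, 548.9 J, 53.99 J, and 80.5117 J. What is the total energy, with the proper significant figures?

28.6 J + 31.2636 J + 548.9 J + 53.99 J + 80.5117 J = 743.2653 J.
Addition/subtraction keeps the fewest decimal places: 28.6 → 1 decimal place, 31.2636 → 4 decimal places, 548.9 → 1 decimal place, 53.99 → 2 decimal places, 80.5117 → 4 decimal places; limit is 1.
Rounded to 1 decimal place: 743.3 J.

743.3 J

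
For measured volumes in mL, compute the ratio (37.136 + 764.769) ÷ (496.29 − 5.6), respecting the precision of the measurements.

1.634

37.136 + 764.769 = 801.905, limited to 3 d.p. → 6 s.f.; 496.29 − 5.6 = 490.69, limited to 1 d.p. → 4 s.f.
Carrying full precision, 801.905 ÷ 490.69 = 1.63423954024…; keep min(6, 4) = 4 s.f.
Rounded to 4 significant figures: 1.634.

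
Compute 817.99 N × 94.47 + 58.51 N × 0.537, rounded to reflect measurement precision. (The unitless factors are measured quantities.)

7.731 × 10^4 N

817.99 × 94.47 = 77275.5153 → 7.728 × 10^4 N (4 s.f., last digit at the 10^1 place).
58.51 × 0.537 = 31.41987 → 31.4 N (3 s.f., last digit at the 10^-1 place).
Sum: 77306.93517 N; keep the coarser place, 10^1.
Result: 7.731 × 10^4 N.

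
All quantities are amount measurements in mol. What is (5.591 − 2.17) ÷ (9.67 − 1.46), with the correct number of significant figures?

0.417

5.591 − 2.17 = 3.421, limited to 2 d.p. → 3 s.f.; 9.67 − 1.46 = 8.21, limited to 2 d.p. → 3 s.f.
Carrying full precision, 3.421 ÷ 8.21 = 0.416686967113…; keep min(3, 3) = 3 s.f.
Rounded to 3 significant figures: 0.417.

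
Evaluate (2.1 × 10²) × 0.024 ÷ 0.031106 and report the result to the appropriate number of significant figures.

(2.1 × 10²) × 0.024 ÷ 0.031106 = 162.026618659…
Multiplication/division keeps the fewest significant figures: 2.1 × 10² → 2 s.f., 0.024 → 2 s.f., 0.031106 → 5 s.f.; limit is 2.
Rounded to 2 significant figures: 1.6 × 10².

1.6 × 10²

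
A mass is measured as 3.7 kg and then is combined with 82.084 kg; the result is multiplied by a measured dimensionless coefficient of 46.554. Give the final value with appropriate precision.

3.99 × 10³ kg

3.7 kg + 82.084 kg = 85.784 kg; the sum is limited to 1 decimal place (3 s.f.).
Carrying full precision, 85.784 × 46.554 = 3993.588336 kg; 46.554 has 5 s.f., so the result keeps min(3, 5) = 3 s.f.
Rounded to 3 significant figures: 3.99 × 10³ kg.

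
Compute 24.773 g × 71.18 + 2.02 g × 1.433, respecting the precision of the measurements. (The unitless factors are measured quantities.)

24.773 × 71.18 = 1763.34214 → 1763 g (4 s.f., last digit at the 10^0 place).
2.02 × 1.433 = 2.89466 → 2.89 g (3 s.f., last digit at the 10^-2 place).
Sum: 1766.2368 g; keep the coarser place, 10^0.
Result: 1766 g.

1766 g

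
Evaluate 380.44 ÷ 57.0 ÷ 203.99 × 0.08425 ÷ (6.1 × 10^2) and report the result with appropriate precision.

380.44 ÷ 57.0 ÷ 203.99 × 0.08425 ÷ (6.1 × 10^2) = 0.00000451900179568…
Multiplication/division keeps the fewest significant figures: 380.44 → 5 s.f., 57.0 → 3 s.f., 203.99 → 5 s.f., 0.08425 → 4 s.f., 6.1 × 10^2 → 2 s.f.; limit is 2.
Rounded to 2 significant figures: 4.5 × 10^-6.

4.5 × 10^-6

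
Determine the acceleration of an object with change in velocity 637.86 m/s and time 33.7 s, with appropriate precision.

18.9 m/s²

acceleration = 637.86 m/s ÷ 33.7 s = 18.9275964392… m/s².
637.86 has 5 significant figures; 33.7 has 3.
Division/multiplication keeps the fewest: 3 significant figures.
Rounded: 18.9 m/s².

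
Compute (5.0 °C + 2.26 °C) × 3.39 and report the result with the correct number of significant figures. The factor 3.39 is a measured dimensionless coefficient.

25 °C

5.0 °C + 2.26 °C = 7.26 °C; the sum is limited to 1 decimal place (2 s.f.).
Carrying full precision, 7.26 × 3.39 = 24.6114 °C; 3.39 has 3 s.f., so the result keeps min(2, 3) = 2 s.f.
Rounded to 2 significant figures: 25 °C.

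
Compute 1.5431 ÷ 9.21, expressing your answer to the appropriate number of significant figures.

1.5431 ÷ 9.21 = 0.167546145494…
Multiplication/division keeps the fewest significant figures: 1.5431 → 5 s.f., 9.21 → 3 s.f.; limit is 3.
Rounded to 3 significant figures: 0.168.

0.168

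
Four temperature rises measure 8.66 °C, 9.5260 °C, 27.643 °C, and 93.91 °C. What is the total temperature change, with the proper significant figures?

8.66 °C + 9.5260 °C + 27.643 °C + 93.91 °C = 139.7390 °C.
Addition/subtraction keeps the fewest decimal places: 8.66 → 2 decimal places, 9.5260 → 4 decimal places, 27.643 → 3 decimal places, 93.91 → 2 decimal places; limit is 2.
Rounded to 2 decimal places: 139.74 °C.

139.74 °C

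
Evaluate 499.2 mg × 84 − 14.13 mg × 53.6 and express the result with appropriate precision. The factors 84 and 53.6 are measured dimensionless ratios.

4.1 × 10⁴ mg

499.2 × 84 = 41932.8 → 4.2 × 10⁴ mg (2 s.f., last digit at the 10^3 place).
14.13 × 53.6 = 757.368 → 757 mg (3 s.f., last digit at the 10^0 place).
Difference: 41175.432 mg; keep the coarser place, 10^3.
Result: 4.1 × 10⁴ mg.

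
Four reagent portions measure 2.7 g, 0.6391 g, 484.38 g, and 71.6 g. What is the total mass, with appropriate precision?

559.3 g

2.7 g + 0.6391 g + 484.38 g + 71.6 g = 559.3191 g.
Addition/subtraction keeps the fewest decimal places: 2.7 → 1 decimal place, 0.6391 → 4 decimal places, 484.38 → 2 decimal places, 71.6 → 1 decimal place; limit is 1.
Rounded to 1 decimal place: 559.3 g.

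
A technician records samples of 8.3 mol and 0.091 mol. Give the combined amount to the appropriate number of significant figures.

8.3 mol + 0.091 mol = 8.391 mol.
Addition/subtraction keeps the fewest decimal places: 8.3 → 1 decimal place, 0.091 → 3 decimal places; limit is 1.
Rounded to 1 decimal place: 8.4 mol.

8.4 mol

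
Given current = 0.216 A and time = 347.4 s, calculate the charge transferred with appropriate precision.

charge transferred = 0.216 A × 347.4 s = 75.0384 C.
0.216 has 3 significant figures; 347.4 has 4.
Division/multiplication keeps the fewest: 3 significant figures.
Rounded: 75.0 C.

75.0 C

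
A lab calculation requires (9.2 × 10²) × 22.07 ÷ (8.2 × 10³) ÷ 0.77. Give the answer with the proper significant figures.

(9.2 × 10²) × 22.07 ÷ (8.2 × 10³) ÷ 0.77 = 3.21577446943…
Multiplication/division keeps the fewest significant figures: 9.2 × 10² → 2 s.f., 22.07 → 4 s.f., 8.2 × 10³ → 2 s.f., 0.77 → 2 s.f.; limit is 2.
Rounded to 2 significant figures: 3.2.

3.2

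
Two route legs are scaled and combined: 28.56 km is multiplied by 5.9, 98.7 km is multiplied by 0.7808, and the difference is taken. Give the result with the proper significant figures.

28.56 × 5.9 = 168.504 → 1.7 × 10² km (2 s.f., last digit at the 10^1 place).
98.7 × 0.7808 = 77.06496 → 77.1 km (3 s.f., last digit at the 10^-1 place).
Difference: 91.43904 km; keep the coarser place, 10^1.
Result: 9 × 10¹ km.

9 × 10¹ km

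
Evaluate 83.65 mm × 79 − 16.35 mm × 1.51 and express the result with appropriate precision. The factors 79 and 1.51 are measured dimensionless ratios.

83.65 × 79 = 6608.35 → 6.6 × 10^3 mm (2 s.f., last digit at the 10^2 place).
16.35 × 1.51 = 24.6885 → 24.7 mm (3 s.f., last digit at the 10^-1 place).
Difference: 6583.6615 mm; keep the coarser place, 10^2.
Result: 6.6 × 10^3 mm.

6.6 × 10^3 mm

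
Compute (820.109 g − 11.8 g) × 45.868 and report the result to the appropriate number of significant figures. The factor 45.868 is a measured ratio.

3.708 × 10⁴ g

820.109 g − 11.8 g = 808.309 g; the difference is limited to 1 decimal place (4 s.f.).
Carrying full precision, 808.309 × 45.868 = 37075.517212 g; 45.868 has 5 s.f., so the result keeps min(4, 5) = 4 s.f.
Rounded to 4 significant figures: 3.708 × 10⁴ g.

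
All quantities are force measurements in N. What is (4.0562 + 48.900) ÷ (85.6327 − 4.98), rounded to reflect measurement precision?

0.6566

4.0562 + 48.900 = 52.9562, limited to 3 d.p. → 5 s.f.; 85.6327 − 4.98 = 80.6527, limited to 2 d.p. → 4 s.f.
Carrying full precision, 52.9562 ÷ 80.6527 = 0.656595501453…; keep min(5, 4) = 4 s.f.
Rounded to 4 significant figures: 0.6566.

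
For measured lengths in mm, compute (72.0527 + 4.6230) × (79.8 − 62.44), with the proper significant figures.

1.33 × 10³ mm²

72.0527 + 4.6230 = 76.6757, limited to 4 d.p. → 6 s.f.; 79.8 − 62.44 = 17.36, limited to 1 d.p. → 3 s.f.
Carrying full precision, 76.6757 × 17.36 = 1331.090152; keep min(6, 3) = 3 s.f.
Rounded to 3 significant figures: 1.33 × 10³ mm².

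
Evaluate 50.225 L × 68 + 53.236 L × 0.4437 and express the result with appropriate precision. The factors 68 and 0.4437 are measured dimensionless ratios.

50.225 × 68 = 3415.3 → 3.4 × 10^3 L (2 s.f., last digit at the 10^2 place).
53.236 × 0.4437 = 23.6208132 → 23.62 L (4 s.f., last digit at the 10^-2 place).
Sum: 3438.9208132 L; keep the coarser place, 10^2.
Result: 3.4 × 10^3 L.

3.4 × 10^3 L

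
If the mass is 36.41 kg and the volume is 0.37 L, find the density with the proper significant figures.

98 kg/L

density = 36.41 kg ÷ 0.37 L = 98.4054054054… kg/L.
36.41 has 4 significant figures; 0.37 has 2.
Division/multiplication keeps the fewest: 2 significant figures.
Rounded: 98 kg/L.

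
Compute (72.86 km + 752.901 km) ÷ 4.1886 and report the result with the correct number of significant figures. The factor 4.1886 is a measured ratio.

197.14 km

72.86 km + 752.901 km = 825.761 km; the sum is limited to 2 decimal places (5 s.f.).
Carrying full precision, 825.761 ÷ 4.1886 = 197.144869407… km; 4.1886 has 5 s.f., so the result keeps min(5, 5) = 5 s.f.
Rounded to 5 significant figures: 197.14 km.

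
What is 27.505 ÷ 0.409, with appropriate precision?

67.2

27.505 ÷ 0.409 = 67.2493887531…
Multiplication/division keeps the fewest significant figures: 27.505 → 5 s.f., 0.409 → 3 s.f.; limit is 3.
Rounded to 3 significant figures: 67.2.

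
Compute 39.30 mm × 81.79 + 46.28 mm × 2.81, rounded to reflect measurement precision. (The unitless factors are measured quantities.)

3344 mm

39.30 × 81.79 = 3214.347 → 3.214 × 10³ mm (4 s.f., last digit at the 10^0 place).
46.28 × 2.81 = 130.0468 → 130. mm (3 s.f., last digit at the 10^0 place).
Sum: 3344.3938 mm; keep the coarser place, 10^0.
Result: 3344 mm.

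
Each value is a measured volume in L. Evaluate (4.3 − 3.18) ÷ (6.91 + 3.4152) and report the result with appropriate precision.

4.3 − 3.18 = 1.12, limited to 1 d.p. → 2 s.f.; 6.91 + 3.4152 = 10.3252, limited to 2 d.p. → 4 s.f.
Carrying full precision, 1.12 ÷ 10.3252 = 0.108472475109…; keep min(2, 4) = 2 s.f.
Rounded to 2 significant figures: 0.11.

0.11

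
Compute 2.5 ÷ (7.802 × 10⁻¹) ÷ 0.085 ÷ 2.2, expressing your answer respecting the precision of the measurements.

2.5 ÷ (7.802 × 10⁻¹) ÷ 0.085 ÷ 2.2 = 17.1353293479…
Multiplication/division keeps the fewest significant figures: 2.5 → 2 s.f., 7.802 × 10⁻¹ → 4 s.f., 0.085 → 2 s.f., 2.2 → 2 s.f.; limit is 2.
Rounded to 2 significant figures: 17.

17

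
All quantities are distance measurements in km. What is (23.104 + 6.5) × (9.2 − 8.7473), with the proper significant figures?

23.104 + 6.5 = 29.604, limited to 1 d.p. → 3 s.f.; 9.2 − 8.7473 = 0.4527, limited to 1 d.p. → 1 s.f.
Carrying full precision, 29.604 × 0.4527 = 13.4017308; keep min(3, 1) = 1 s.f.
Rounded to 1 significant figure: 1 × 10¹ km².

1 × 10¹ km²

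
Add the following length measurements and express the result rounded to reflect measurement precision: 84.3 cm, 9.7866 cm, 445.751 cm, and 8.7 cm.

84.3 cm + 9.7866 cm + 445.751 cm + 8.7 cm = 548.5376 cm.
Addition/subtraction keeps the fewest decimal places: 84.3 → 1 decimal place, 9.7866 → 4 decimal places, 445.751 → 3 decimal places, 8.7 → 1 decimal place; limit is 1.
Rounded to 1 decimal place: 548.5 cm.

548.5 cm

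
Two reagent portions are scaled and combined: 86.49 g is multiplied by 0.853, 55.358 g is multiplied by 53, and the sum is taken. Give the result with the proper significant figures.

86.49 × 0.853 = 73.77597 → 73.8 g (3 s.f., last digit at the 10^-1 place).
55.358 × 53 = 2933.974 → 2.9 × 10^3 g (2 s.f., last digit at the 10^2 place).
Sum: 3007.74997 g; keep the coarser place, 10^2.
Result: 3.0 × 10^3 g.

3.0 × 10^3 g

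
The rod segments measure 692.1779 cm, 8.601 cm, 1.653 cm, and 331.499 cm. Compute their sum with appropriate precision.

692.1779 cm + 8.601 cm + 1.653 cm + 331.499 cm = 1033.9309 cm.
Addition/subtraction keeps the fewest decimal places: 692.1779 → 4 decimal places, 8.601 → 3 decimal places, 1.653 → 3 decimal places, 331.499 → 3 decimal places; limit is 3.
Rounded to 3 decimal places: 1.033931 × 10^3 cm.

1.033931 × 10^3 cm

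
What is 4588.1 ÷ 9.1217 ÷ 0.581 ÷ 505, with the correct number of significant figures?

1.71

4588.1 ÷ 9.1217 ÷ 0.581 ÷ 505 = 1.71431087316…
Multiplication/division keeps the fewest significant figures: 4588.1 → 5 s.f., 9.1217 → 5 s.f., 0.581 → 3 s.f., 505 → 3 s.f.; limit is 3.
Rounded to 3 significant figures: 1.71.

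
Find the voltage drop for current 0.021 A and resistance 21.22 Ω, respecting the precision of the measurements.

voltage drop = 0.021 A × 21.22 Ω = 0.44562 V.
0.021 has 2 significant figures; 21.22 has 4.
Division/multiplication keeps the fewest: 2 significant figures.
Rounded: 0.45 V.

0.45 V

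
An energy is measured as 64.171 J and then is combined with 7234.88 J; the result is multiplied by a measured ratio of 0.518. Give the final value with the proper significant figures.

64.171 J + 7234.88 J = 7299.051 J; the sum is limited to 2 decimal places (6 s.f.).
Carrying full precision, 7299.051 × 0.518 = 3780.908418 J; 0.518 has 3 s.f., so the result keeps min(6, 3) = 3 s.f.
Rounded to 3 significant figures: 3.78 × 10^3 J.

3.78 × 10^3 J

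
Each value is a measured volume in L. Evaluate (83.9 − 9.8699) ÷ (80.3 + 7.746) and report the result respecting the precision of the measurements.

83.9 − 9.8699 = 74.0301, limited to 1 d.p. → 3 s.f.; 80.3 + 7.746 = 88.046, limited to 1 d.p. → 3 s.f.
Carrying full precision, 74.0301 ÷ 88.046 = 0.840811621198…; keep min(3, 3) = 3 s.f.
Rounded to 3 significant figures: 0.841.

0.841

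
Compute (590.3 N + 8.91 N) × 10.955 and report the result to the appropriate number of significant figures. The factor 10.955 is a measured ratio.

6564 N

590.3 N + 8.91 N = 599.21 N; the sum is limited to 1 decimal place (4 s.f.).
Carrying full precision, 599.21 × 10.955 = 6564.34555 N; 10.955 has 5 s.f., so the result keeps min(4, 5) = 4 s.f.
Rounded to 4 significant figures: 6564 N.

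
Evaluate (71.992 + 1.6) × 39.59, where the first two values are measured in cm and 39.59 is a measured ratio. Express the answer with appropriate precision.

71.992 cm + 1.6 cm = 73.592 cm; the sum is limited to 1 decimal place (3 s.f.).
Carrying full precision, 73.592 × 39.59 = 2913.50728 cm; 39.59 has 4 s.f., so the result keeps min(3, 4) = 3 s.f.
Rounded to 3 significant figures: 2.91 × 10³ cm.

2.91 × 10³ cm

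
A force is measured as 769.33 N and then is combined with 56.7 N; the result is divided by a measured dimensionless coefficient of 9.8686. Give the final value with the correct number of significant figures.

769.33 N + 56.7 N = 826.03 N; the sum is limited to 1 decimal place (4 s.f.).
Carrying full precision, 826.03 ÷ 9.8686 = 83.7028555216… N; 9.8686 has 5 s.f., so the result keeps min(4, 5) = 4 s.f.
Rounded to 4 significant figures: 83.70 N.

83.70 N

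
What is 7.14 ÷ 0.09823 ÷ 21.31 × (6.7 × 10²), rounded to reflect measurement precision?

7.14 ÷ 0.09823 ÷ 21.31 × (6.7 × 10²) = 2285.31158235…
Multiplication/division keeps the fewest significant figures: 7.14 → 3 s.f., 0.09823 → 4 s.f., 21.31 → 4 s.f., 6.7 × 10² → 2 s.f.; limit is 2.
Rounded to 2 significant figures: 2.3 × 10³.

2.3 × 10³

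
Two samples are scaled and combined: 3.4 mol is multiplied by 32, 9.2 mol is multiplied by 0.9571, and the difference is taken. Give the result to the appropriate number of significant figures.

3.4 × 32 = 108.8 → 1.1 × 10² mol (2 s.f., last digit at the 10^1 place).
9.2 × 0.9571 = 8.80532 → 8.8 mol (2 s.f., last digit at the 10^-1 place).
Difference: 99.99468 mol; keep the coarser place, 10^1.
Result: 1.0 × 10² mol.

1.0 × 10² mol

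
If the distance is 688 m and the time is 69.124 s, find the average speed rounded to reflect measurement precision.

average speed = 688 m ÷ 69.124 s = 9.95312771252… m/s.
688 has 3 significant figures; 69.124 has 5.
Division/multiplication keeps the fewest: 3 significant figures.
Rounded: 9.95 m/s.

9.95 m/s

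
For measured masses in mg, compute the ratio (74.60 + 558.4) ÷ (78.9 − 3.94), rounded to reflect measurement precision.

8.44

74.60 + 558.4 = 633.00, limited to 1 d.p. → 4 s.f.; 78.9 − 3.94 = 74.96, limited to 1 d.p. → 3 s.f.
Carrying full precision, 633.00 ÷ 74.96 = 8.44450373533…; keep min(4, 3) = 3 s.f.
Rounded to 3 significant figures: 8.44.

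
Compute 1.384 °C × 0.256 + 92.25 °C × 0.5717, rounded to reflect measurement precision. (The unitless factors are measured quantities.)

1.384 × 0.256 = 0.354304 → 0.354 °C (3 s.f., last digit at the 10^-3 place).
92.25 × 0.5717 = 52.739325 → 52.74 °C (4 s.f., last digit at the 10^-2 place).
Sum: 53.093629 °C; keep the coarser place, 10^-2.
Result: 53.09 °C.

53.09 °C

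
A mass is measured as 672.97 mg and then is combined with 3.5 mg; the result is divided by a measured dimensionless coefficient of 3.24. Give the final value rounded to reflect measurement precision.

209 mg

672.97 mg + 3.5 mg = 676.47 mg; the sum is limited to 1 decimal place (4 s.f.).
Carrying full precision, 676.47 ÷ 3.24 = 208.787037037… mg; 3.24 has 3 s.f., so the result keeps min(4, 3) = 3 s.f.
Rounded to 3 significant figures: 209 mg.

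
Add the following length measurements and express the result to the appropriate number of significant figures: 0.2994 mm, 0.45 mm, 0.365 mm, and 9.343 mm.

10.46 mm

0.2994 mm + 0.45 mm + 0.365 mm + 9.343 mm = 10.4574 mm.
Addition/subtraction keeps the fewest decimal places: 0.2994 → 4 decimal places, 0.45 → 2 decimal places, 0.365 → 3 decimal places, 9.343 → 3 decimal places; limit is 2.
Rounded to 2 decimal places: 10.46 mm.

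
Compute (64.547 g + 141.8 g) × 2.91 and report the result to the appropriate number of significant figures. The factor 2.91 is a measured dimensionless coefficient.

6.00 × 10^2 g

64.547 g + 141.8 g = 206.347 g; the sum is limited to 1 decimal place (4 s.f.).
Carrying full precision, 206.347 × 2.91 = 600.46977 g; 2.91 has 3 s.f., so the result keeps min(4, 3) = 3 s.f.
Rounded to 3 significant figures: 6.00 × 10^2 g.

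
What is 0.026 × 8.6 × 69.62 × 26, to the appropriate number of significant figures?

4.0 × 10²

0.026 × 8.6 × 69.62 × 26 = 404.742832
Multiplication/division keeps the fewest significant figures: 0.026 → 2 s.f., 8.6 → 2 s.f., 69.62 → 4 s.f., 26 → 2 s.f.; limit is 2.
Rounded to 2 significant figures: 4.0 × 10².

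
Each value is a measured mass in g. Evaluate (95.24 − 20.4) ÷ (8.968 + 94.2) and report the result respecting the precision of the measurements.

95.24 − 20.4 = 74.84, limited to 1 d.p. → 3 s.f.; 8.968 + 94.2 = 103.168, limited to 1 d.p. → 4 s.f.
Carrying full precision, 74.84 ÷ 103.168 = 0.725418734491…; keep min(3, 4) = 3 s.f.
Rounded to 3 significant figures: 7.25 × 10^-1.

7.25 × 10^-1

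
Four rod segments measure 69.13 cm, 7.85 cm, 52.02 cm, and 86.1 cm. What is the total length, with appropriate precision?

69.13 cm + 7.85 cm + 52.02 cm + 86.1 cm = 215.10 cm.
Addition/subtraction keeps the fewest decimal places: 69.13 → 2 decimal places, 7.85 → 2 decimal places, 52.02 → 2 decimal places, 86.1 → 1 decimal place; limit is 1.
Rounded to 1 decimal place: 215.1 cm.

215.1 cm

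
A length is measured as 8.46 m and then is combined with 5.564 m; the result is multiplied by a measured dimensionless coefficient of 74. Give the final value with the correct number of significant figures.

1.0 × 10^3 m

8.46 m + 5.564 m = 14.024 m; the sum is limited to 2 decimal places (4 s.f.).
Carrying full precision, 14.024 × 74 = 1037.776 m; 74 has 2 s.f., so the result keeps min(4, 2) = 2 s.f.
Rounded to 2 significant figures: 1.0 × 10^3 m.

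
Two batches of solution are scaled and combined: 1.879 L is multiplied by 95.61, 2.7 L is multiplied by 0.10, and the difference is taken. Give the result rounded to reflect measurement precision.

179.4 L

1.879 × 95.61 = 179.65119 → 179.7 L (4 s.f., last digit at the 10^-1 place).
2.7 × 0.10 = 0.27 → 0.27 L (2 s.f., last digit at the 10^-2 place).
Difference: 179.38119 L; keep the coarser place, 10^-1.
Result: 179.4 L.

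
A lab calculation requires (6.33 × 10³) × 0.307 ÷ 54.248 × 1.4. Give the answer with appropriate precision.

(6.33 × 10³) × 0.307 ÷ 54.248 × 1.4 = 50.1517843976…
Multiplication/division keeps the fewest significant figures: 6.33 × 10³ → 3 s.f., 0.307 → 3 s.f., 54.248 → 5 s.f., 1.4 → 2 s.f.; limit is 2.
Rounded to 2 significant figures: 50.

50.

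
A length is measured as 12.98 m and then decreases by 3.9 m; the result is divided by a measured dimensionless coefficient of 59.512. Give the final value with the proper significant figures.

12.98 m − 3.9 m = 9.08 m; the difference is limited to 1 decimal place (2 s.f.).
Carrying full precision, 9.08 ÷ 59.512 = 0.152574270735… m; 59.512 has 5 s.f., so the result keeps min(2, 5) = 2 s.f.
Rounded to 2 significant figures: 0.15 m.

0.15 m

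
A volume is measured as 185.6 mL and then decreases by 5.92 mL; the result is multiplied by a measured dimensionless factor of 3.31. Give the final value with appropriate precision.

595 mL

185.6 mL − 5.92 mL = 179.68 mL; the difference is limited to 1 decimal place (4 s.f.).
Carrying full precision, 179.68 × 3.31 = 594.7408 mL; 3.31 has 3 s.f., so the result keeps min(4, 3) = 3 s.f.
Rounded to 3 significant figures: 595 mL.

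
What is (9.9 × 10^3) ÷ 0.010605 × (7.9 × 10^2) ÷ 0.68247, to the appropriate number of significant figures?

(9.9 × 10^3) ÷ 0.010605 × (7.9 × 10^2) ÷ 0.68247 = 1.08060767457 × 10^9…
Multiplication/division keeps the fewest significant figures: 9.9 × 10^3 → 2 s.f., 0.010605 → 5 s.f., 7.9 × 10^2 → 2 s.f., 0.68247 → 5 s.f.; limit is 2.
Rounded to 2 significant figures: 1.1 × 10^9.

1.1 × 10^9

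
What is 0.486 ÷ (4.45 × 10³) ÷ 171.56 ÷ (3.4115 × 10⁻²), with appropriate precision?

1.87 × 10⁻⁵

0.486 ÷ (4.45 × 10³) ÷ 171.56 ÷ (3.4115 × 10⁻²) = 0.0000186601377369…
Multiplication/division keeps the fewest significant figures: 0.486 → 3 s.f., 4.45 × 10³ → 3 s.f., 171.56 → 5 s.f., 3.4115 × 10⁻² → 5 s.f.; limit is 3.
Rounded to 3 significant figures: 1.87 × 10⁻⁵.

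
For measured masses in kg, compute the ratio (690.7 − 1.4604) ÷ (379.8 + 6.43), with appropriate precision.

1.785

690.7 − 1.4604 = 689.2396, limited to 1 d.p. → 4 s.f.; 379.8 + 6.43 = 386.23, limited to 1 d.p. → 4 s.f.
Carrying full precision, 689.2396 ÷ 386.23 = 1.78453149678…; keep min(4, 4) = 4 s.f.
Rounded to 4 significant figures: 1.785.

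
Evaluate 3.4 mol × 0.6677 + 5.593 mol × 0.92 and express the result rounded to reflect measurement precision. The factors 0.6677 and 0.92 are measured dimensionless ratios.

3.4 × 0.6677 = 2.27018 → 2.3 mol (2 s.f., last digit at the 10^-1 place).
5.593 × 0.92 = 5.14556 → 5.1 mol (2 s.f., last digit at the 10^-1 place).
Sum: 7.41574 mol; keep the coarser place, 10^-1.
Result: 7.4 mol.

7.4 mol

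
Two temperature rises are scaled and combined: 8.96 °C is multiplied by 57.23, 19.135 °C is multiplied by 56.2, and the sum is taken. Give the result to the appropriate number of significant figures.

8.96 × 57.23 = 512.7808 → 513 °C (3 s.f., last digit at the 10^0 place).
19.135 × 56.2 = 1075.387 → 1.08 × 10³ °C (3 s.f., last digit at the 10^1 place).
Sum: 1588.1678 °C; keep the coarser place, 10^1.
Result: 1.59 × 10³ °C.

1.59 × 10³ °C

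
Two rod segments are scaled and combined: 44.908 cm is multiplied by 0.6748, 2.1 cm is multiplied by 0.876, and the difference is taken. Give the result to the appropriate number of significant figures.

28.5 cm

44.908 × 0.6748 = 30.3039184 → 30.30 cm (4 s.f., last digit at the 10^-2 place).
2.1 × 0.876 = 1.8396 → 1.8 cm (2 s.f., last digit at the 10^-1 place).
Difference: 28.4643184 cm; keep the coarser place, 10^-1.
Result: 28.5 cm.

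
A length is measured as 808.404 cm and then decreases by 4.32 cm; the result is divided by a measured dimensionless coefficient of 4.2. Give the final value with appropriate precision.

1.9 × 10² cm

808.404 cm − 4.32 cm = 804.084 cm; the difference is limited to 2 decimal places (5 s.f.).
Carrying full precision, 804.084 ÷ 4.2 = 191.448571429… cm; 4.2 has 2 s.f., so the result keeps min(5, 2) = 2 s.f.
Rounded to 2 significant figures: 1.9 × 10² cm.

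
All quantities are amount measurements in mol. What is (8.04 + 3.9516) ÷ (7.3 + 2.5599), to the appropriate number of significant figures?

1.2

8.04 + 3.9516 = 11.9916, limited to 2 d.p. → 4 s.f.; 7.3 + 2.5599 = 9.8599, limited to 1 d.p. → 2 s.f.
Carrying full precision, 11.9916 ÷ 9.8599 = 1.21619894725…; keep min(4, 2) = 2 s.f.
Rounded to 2 significant figures: 1.2.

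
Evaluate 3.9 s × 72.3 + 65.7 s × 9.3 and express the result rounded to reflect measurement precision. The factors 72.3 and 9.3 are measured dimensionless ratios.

8.9 × 10^2 s

3.9 × 72.3 = 281.97 → 2.8 × 10^2 s (2 s.f., last digit at the 10^1 place).
65.7 × 9.3 = 611.01 → 6.1 × 10^2 s (2 s.f., last digit at the 10^1 place).
Sum: 892.98 s; keep the coarser place, 10^1.
Result: 8.9 × 10^2 s.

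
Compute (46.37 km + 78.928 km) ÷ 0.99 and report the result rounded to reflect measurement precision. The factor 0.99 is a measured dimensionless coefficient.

1.3 × 10² km

46.37 km + 78.928 km = 125.298 km; the sum is limited to 2 decimal places (5 s.f.).
Carrying full precision, 125.298 ÷ 0.99 = 126.563636364… km; 0.99 has 2 s.f., so the result keeps min(5, 2) = 2 s.f.
Rounded to 2 significant figures: 1.3 × 10² km.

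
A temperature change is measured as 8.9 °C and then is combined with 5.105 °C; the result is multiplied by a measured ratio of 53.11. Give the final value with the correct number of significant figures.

8.9 °C + 5.105 °C = 14.005 °C; the sum is limited to 1 decimal place (3 s.f.).
Carrying full precision, 14.005 × 53.11 = 743.80555 °C; 53.11 has 4 s.f., so the result keeps min(3, 4) = 3 s.f.
Rounded to 3 significant figures: 744 °C.

744 °C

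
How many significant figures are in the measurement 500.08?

500.08: zeros between nonzero digits are significant.

5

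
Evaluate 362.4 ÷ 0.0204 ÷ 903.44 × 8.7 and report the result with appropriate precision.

1.7 × 10^2

362.4 ÷ 0.0204 ÷ 903.44 × 8.7 = 171.071616462…
Multiplication/division keeps the fewest significant figures: 362.4 → 4 s.f., 0.0204 → 3 s.f., 903.44 → 5 s.f., 8.7 → 2 s.f.; limit is 2.
Rounded to 2 significant figures: 1.7 × 10^2.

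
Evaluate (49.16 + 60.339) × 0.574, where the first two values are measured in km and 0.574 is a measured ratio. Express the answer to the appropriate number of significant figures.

49.16 km + 60.339 km = 109.499 km; the sum is limited to 2 decimal places (5 s.f.).
Carrying full precision, 109.499 × 0.574 = 62.852426 km; 0.574 has 3 s.f., so the result keeps min(5, 3) = 3 s.f.
Rounded to 3 significant figures: 62.9 km.

62.9 km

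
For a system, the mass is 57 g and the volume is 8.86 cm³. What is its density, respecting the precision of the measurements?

density = 57 g ÷ 8.86 cm³ = 6.43340857788… g/cm³.
57 has 2 significant figures; 8.86 has 3.
Division/multiplication keeps the fewest: 2 significant figures.
Rounded: 6.4 g/cm³.

6.4 g/cm³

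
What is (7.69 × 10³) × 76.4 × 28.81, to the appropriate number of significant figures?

(7.69 × 10³) × 76.4 × 28.81 = 16926335.96
Multiplication/division keeps the fewest significant figures: 7.69 × 10³ → 3 s.f., 76.4 → 3 s.f., 28.81 → 4 s.f.; limit is 3.
Rounded to 3 significant figures: 1.69 × 10⁷.

1.69 × 10⁷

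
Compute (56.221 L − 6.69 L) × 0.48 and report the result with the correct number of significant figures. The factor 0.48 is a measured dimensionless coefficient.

24 L

56.221 L − 6.69 L = 49.531 L; the difference is limited to 2 decimal places (4 s.f.).
Carrying full precision, 49.531 × 0.48 = 23.77488 L; 0.48 has 2 s.f., so the result keeps min(4, 2) = 2 s.f.
Rounded to 2 significant figures: 24 L.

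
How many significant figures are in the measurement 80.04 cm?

80.04: zeros between nonzero digits are significant.

4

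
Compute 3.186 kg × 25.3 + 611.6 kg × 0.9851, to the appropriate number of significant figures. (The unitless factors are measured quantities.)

3.186 × 25.3 = 80.6058 → 80.6 kg (3 s.f., last digit at the 10^-1 place).
611.6 × 0.9851 = 602.48716 → 602.5 kg (4 s.f., last digit at the 10^-1 place).
Sum: 683.09296 kg; keep the coarser place, 10^-1.
Result: 683.1 kg.

683.1 kg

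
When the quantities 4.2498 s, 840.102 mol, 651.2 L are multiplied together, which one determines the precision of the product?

651.2 L

4.2498 s → 5 s.f.; 840.102 mol → 6 s.f.; 651.2 L → 4 s.f.
The fewest is 4 significant figures, from 651.2 L.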